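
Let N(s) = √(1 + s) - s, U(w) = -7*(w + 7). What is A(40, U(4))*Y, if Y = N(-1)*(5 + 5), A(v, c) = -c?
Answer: 770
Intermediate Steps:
U(w) = -49 - 7*w (U(w) = -7*(7 + w) = -49 - 7*w)
Y = 10 (Y = (√(1 - 1) - 1*(-1))*(5 + 5) = (√0 + 1)*10 = (0 + 1)*10 = 1*10 = 10)
A(40, U(4))*Y = -(-49 - 7*4)*10 = -(-49 - 28)*10 = -1*(-77)*10 = 77*10 = 770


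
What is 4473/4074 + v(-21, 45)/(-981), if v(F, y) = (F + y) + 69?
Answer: 63637/63438 ≈ 1.0031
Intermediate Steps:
v(F, y) = 69 + F + y
4473/4074 + v(-21, 45)/(-981) = 4473/4074 + (69 - 21 + 45)/(-981) = 4473*(1/4074) + 93*(-1/981) = 213/194 - 31/327 = 63637/63438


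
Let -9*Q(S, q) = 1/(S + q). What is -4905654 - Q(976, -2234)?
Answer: -55541814589/11322 ≈ -4.9057e+6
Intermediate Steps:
Q(S, q) = -1/(9*(S + q))
-4905654 - Q(976, -2234) = -4905654 - (-1)/(9*976 + 9*(-2234)) = -4905654 - (-1)/(8784 - 20106) = -4905654 - (-1)/(-11322) = -4905654 - (-1)*(-1)/11322 = -4905654 - 1*1/11322 = -4905654 - 1/11322 = -55541814589/11322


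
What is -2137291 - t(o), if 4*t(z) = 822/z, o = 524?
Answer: -2239881379/1048 ≈ -2.1373e+6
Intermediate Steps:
t(z) = 411/(2*z) (t(z) = (822/z)/4 = 411/(2*z))
-2137291 - t(o) = -2137291 - 411/(2*524) = -2137291 - 1*411/1048 = -2137291 - 411/1048 = -2239881379/1048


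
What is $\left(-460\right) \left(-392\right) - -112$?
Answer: $180432$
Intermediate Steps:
$\left(-460\right) \left(-392\right) - -112 = 180320 + 112 = 180432$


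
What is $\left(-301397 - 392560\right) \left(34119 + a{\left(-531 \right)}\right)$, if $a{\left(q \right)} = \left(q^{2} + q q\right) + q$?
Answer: $-414646247070$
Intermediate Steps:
$a{\left(q \right)} = q + 2 q^{2}$ ($a{\left(q \right)} = \left(q^{2} + q^{2}\right) + q = 2 q^{2} + q = q + 2 q^{2}$)
$\left(-301397 - 392560\right) \left(34119 + a{\left(-531 \right)}\right) = \left(-301397 - 392560\right) \left(34119 - 531 \left(1 + 2 \left(-531\right)\right)\right) = - 693957 \left(34119 - 531 \left(1 - 1062\right)\right) = - 693957 \left(34119 - -563391\right) = - 693957 \left(34119 + 563391\right) = \left(-693957\right) 597510 = -414646247070$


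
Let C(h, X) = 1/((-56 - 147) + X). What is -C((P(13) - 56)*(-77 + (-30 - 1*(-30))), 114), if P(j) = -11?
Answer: 1/89 ≈ 0.011236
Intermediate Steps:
C(h, X) = 1/(-203 + X)
-C((P(13) - 56)*(-77 + (-30 - 1*(-30))), 114) = -1/(-203 + 114) = -1/(-89) = -1*(-1/89) = 1/89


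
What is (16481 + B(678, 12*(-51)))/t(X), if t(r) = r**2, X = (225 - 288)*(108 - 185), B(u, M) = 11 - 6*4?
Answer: 16468/23532201 ≈ 0.00069981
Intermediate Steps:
B(u, M) = -13 (B(u, M) = 11 - 24 = -13)
X = 4851 (X = -63*(-77) = 4851)
(16481 + B(678, 12*(-51)))/t(X) = (16481 - 13)/(4851**2) = 16468/23532201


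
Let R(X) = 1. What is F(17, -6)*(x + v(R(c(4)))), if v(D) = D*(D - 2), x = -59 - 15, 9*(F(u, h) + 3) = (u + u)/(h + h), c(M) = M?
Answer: 4475/18 ≈ 248.61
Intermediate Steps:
F(u, h) = -3 + u/(9*h) (F(u, h) = -3 + ((u + u)/(h + h))/9 = -3 + ((2*u)/((2*h)))/9 = -3 + ((2*u)*(1/(2*h)))/9 = -3 + (u/h)/9 = -3 + u/(9*h))
x = -74
v(D) = D*(-2 + D)
F(17, -6)*(x + v(R(c(4)))) = (-3 + (⅑)*17/(-6))*(-74 + 1*(-2 + 1)) = (-3 + (⅑)*17*(-⅙))*(-74 + 1*(-1)) = (-3 - 17/54)*(-74 - 1) = -179/54*(-75) = 4475/18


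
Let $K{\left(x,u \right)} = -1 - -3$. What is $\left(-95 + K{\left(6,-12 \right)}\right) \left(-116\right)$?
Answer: $10788$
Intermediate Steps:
$K{\left(x,u \right)} = 2$ ($K{\left(x,u \right)} = -1 + 3 = 2$)
$\left(-95 + K{\left(6,-12 \right)}\right) \left(-116\right) = \left(-95 + 2\right) \left(-116\right) = \left(-93\right) \left(-116\right) = 10788$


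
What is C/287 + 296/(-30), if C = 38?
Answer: -41906/4305 ≈ -9.7343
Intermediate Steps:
C/287 + 296/(-30) = 38/287 + 296/(-30) = 38*(1/287) + 296*(-1/30) = 38/287 - 148/15 = -41906/4305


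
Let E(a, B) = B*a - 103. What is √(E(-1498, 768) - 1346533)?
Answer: 10*I*√24971 ≈ 1580.2*I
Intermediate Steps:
E(a, B) = -103 + B*a
√(E(-1498, 768) - 1346533) = √((-103 + 768*(-1498)) - 1346533) = √((-103 - 1150464) - 1346533) = √(-1150567 - 1346533) = √(-2497100) = 10*I*√24971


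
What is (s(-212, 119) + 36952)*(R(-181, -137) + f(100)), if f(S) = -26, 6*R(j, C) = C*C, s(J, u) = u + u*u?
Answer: 476790608/3 ≈ 1.5893e+8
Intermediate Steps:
s(J, u) = u + u**2
R(j, C) = C**2/6 (R(j, C) = (C*C)/6 = C**2/6)
(s(-212, 119) + 36952)*(R(-181, -137) + f(100)) = (119*(1 + 119) + 36952)*((1/6)*(-137)**2 - 26) = (119*120 + 36952)*((1/6)*18769 - 26) = (14280 + 36952)*(18769/6 - 26) = 51232*(18613/6) = 476790608/3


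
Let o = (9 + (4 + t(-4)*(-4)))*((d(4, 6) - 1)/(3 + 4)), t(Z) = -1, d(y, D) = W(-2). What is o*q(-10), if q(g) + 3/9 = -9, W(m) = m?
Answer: 68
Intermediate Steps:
d(y, D) = -2
q(g) = -28/3 (q(g) = -⅓ - 9 = -28/3)
o = -51/7 (o = (9 + (4 - 1*(-4)))*((-2 - 1)/(3 + 4)) = (9 + (4 + 4))*(-3/7) = (9 + 8)*(-3*⅐) = 17*(-3/7) = -51/7 ≈ -7.2857)
o*q(-10) = -51/7*(-28/3) = 68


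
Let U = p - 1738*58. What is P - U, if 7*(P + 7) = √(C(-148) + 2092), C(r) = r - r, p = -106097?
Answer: 206894 + 2*√523/7 ≈ 2.0690e+5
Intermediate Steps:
C(r) = 0
P = -7 + 2*√523/7 (P = -7 + √(0 + 2092)/7 = -7 + √2092/7 = -7 + (2*√523)/7 = -7 + 2*√523/7 ≈ -0.46594)
U = -206901 (U = -106097 - 1738*58 = -106097 - 100804 = -206901)
P - U = (-7 + 2*√523/7) - 1*(-206901) = (-7 + 2*√523/7) + 206901 = 206894 + 2*√523/7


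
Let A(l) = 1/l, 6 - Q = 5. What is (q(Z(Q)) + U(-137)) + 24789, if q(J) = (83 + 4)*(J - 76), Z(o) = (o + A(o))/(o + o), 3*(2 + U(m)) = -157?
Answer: 54629/3 ≈ 18210.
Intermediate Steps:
Q = 1 (Q = 6 - 1*5 = 6 - 5 = 1)
U(m) = -163/3 (U(m) = -2 + (⅓)*(-157) = -2 - 157/3 = -163/3)
Z(o) = (o + 1/o)/(2*o) (Z(o) = (o + 1/o)/(o + o) = (o + 1/o)/((2*o)) = (o + 1/o)*(1/(2*o)) = (o + 1/o)/(2*o))
q(J) = -6612 + 87*J (q(J) = 87*(-76 + J) = -6612 + 87*J)
(q(Z(Q)) + U(-137)) + 24789 = ((-6612 + 87*((½)*(1 + 1²)/1²)) - 163/3) + 24789 = ((-6612 + 87*((½)*1*(1 + 1))) - 163/3) + 24789 = ((-6612 + 87*((½)*1*2)) - 163/3) + 24789 = ((-6612 + 87*1) - 163/3) + 24789 = ((-6612 + 87) - 163/3) + 24789 = (-6525 - 163/3) + 24789 = -19738/3 + 24789 = 54629/3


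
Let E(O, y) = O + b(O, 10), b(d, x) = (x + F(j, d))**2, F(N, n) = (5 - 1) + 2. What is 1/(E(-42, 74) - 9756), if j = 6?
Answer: -1/9542 ≈ -0.00010480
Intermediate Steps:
F(N, n) = 6 (F(N, n) = 4 + 2 = 6)
b(d, x) = (6 + x)**2 (b(d, x) = (x + 6)**2 = (6 + x)**2)
E(O, y) = 256 + O (E(O, y) = O + (6 + 10)**2 = O + 16**2 = O + 256 = 256 + O)
1/(E(-42, 74) - 9756) = 1/((256 - 42) - 9756) = 1/(214 - 9756) = 1/(-9542) = -1/9542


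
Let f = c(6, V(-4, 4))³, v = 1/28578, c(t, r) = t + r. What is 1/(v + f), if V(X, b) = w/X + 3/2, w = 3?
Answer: 914496/281250419 ≈ 0.0032515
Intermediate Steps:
V(X, b) = 3/2 + 3/X (V(X, b) = 3/X + 3/2 = 3/2 + 3/X)
c(t, r) = r + t
v = 1/28578 ≈ 3.4992e-5
f = 19683/64 (f = ((3/2 + 3/(-4)) + 6)³ = ((3/2 + 3*(-¼)) + 6)³ = ((3/2 - ¾) + 6)³ = (¾ + 6)³ = (27/4)³ = 19683/64 ≈ 307.55)
1/(v + f) = 1/(1/28578 + 19683/64) = 1/(281250419/914496) = 914496/281250419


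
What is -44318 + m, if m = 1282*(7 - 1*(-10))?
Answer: -22524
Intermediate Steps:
m = 21794 (m = 1282*(7 + 10) = 1282*17 = 21794)
-44318 + m = -44318 + 21794 = -22524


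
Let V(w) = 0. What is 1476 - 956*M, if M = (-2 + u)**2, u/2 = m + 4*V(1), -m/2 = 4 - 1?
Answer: -185900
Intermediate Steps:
m = -6 (m = -2*(4 - 1) = -2*3 = -6)
u = -12 (u = 2*(-6 + 4*0) = 2*(-6 + 0) = 2*(-6) = -12)
M = 196 (M = (-2 - 12)**2 = (-14)**2 = 196)
1476 - 956*M = 1476 - 956*196 = 1476 - 187376 = -185900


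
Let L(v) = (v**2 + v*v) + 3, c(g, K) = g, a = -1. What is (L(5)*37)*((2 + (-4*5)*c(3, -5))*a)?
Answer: 113738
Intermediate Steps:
L(v) = 3 + 2*v**2 (L(v) = (v**2 + v**2) + 3 = 2*v**2 + 3 = 3 + 2*v**2)
(L(5)*37)*((2 + (-4*5)*c(3, -5))*a) = ((3 + 2*5**2)*37)*((2 - 4*5*3)*(-1)) = ((3 + 2*25)*37)*((2 - 20*3)*(-1)) = ((3 + 50)*37)*((2 - 60)*(-1)) = (53*37)*(-58*(-1)) = 1961*58 = 113738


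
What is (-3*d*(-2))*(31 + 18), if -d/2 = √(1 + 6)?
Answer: -588*√7 ≈ -1555.7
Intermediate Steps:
d = -2*√7 (d = -2*√(1 + 6) = -2*√7 ≈ -5.2915)
(-3*d*(-2))*(31 + 18) = (-(-6)*√7*(-2))*(31 + 18) = ((6*√7)*(-2))*49 = -12*√7*49 = -588*√7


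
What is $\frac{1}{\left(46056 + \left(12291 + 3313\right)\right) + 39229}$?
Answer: $\frac{1}{100889} \approx 9.9119 \cdot 10^{-6}$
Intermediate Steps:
$\frac{1}{\left(46056 + \left(12291 + 3313\right)\right) + 39229} = \frac{1}{\left(46056 + 15604\right) + 39229} = \frac{1}{61660 + 39229} = \frac{1}{100889}$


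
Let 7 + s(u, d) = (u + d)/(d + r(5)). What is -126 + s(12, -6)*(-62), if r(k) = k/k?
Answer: 1912/5 ≈ 382.40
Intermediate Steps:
r(k) = 1
s(u, d) = -7 + (d + u)/(1 + d) (s(u, d) = -7 + (u + d)/(d + 1) = -7 + (d + u)/(1 + d))
-126 + s(12, -6)*(-62) = -126 + ((-7 + 12 - 6*(-6))/(1 - 6))*(-62) = -126 + ((-7 + 12 + 36)/(-5))*(-62) = -126 - 1/5*41*(-62) = -126 - 41/5*(-62) = -126 + 2542/5 = 1912/5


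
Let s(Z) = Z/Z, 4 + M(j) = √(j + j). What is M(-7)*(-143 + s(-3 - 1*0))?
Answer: 568 - 142*I*√14 ≈ 568.0 - 531.32*I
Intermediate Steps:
M(j) = -4 + √2*√j (M(j) = -4 + √(j + j) = -4 + √(2*j) = -4 + √2*√j)
s(Z) = 1
M(-7)*(-143 + s(-3 - 1*0)) = (-4 + √2*√(-7))*(-143 + 1) = (-4 + √2*(I*√7))*(-142) = (-4 + I*√14)*(-142) = 568 - 142*I*√14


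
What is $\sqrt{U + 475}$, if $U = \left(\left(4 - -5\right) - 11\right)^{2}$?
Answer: $\sqrt{479} \approx 21.886$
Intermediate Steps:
$U = 4$ ($U = \left(\left(4 + 5\right) - 11\right)^{2} = \left(9 - 11\right)^{2} = \left(-2\right)^{2} = 4$)
$\sqrt{U + 475} = \sqrt{4 + 475} = \sqrt{479}$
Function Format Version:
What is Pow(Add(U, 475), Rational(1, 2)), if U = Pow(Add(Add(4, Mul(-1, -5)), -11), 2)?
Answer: Pow(479, Rational(1, 2)) ≈ 21.886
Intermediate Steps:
U = 4 (U = Pow(Add(Add(4, 5), -11), 2) = Pow(Add(9, -11), 2) = Pow(-2, 2) = 4)
Pow(Add(U, 475), Rational(1, 2)) = Pow(Add(4, 475), Rational(1, 2)) = Pow(479, Rational(1, 2))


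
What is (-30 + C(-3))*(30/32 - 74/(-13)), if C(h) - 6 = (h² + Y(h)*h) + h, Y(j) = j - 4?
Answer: 4137/208 ≈ 19.889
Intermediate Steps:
Y(j) = -4 + j
C(h) = 6 + h + h² + h*(-4 + h) (C(h) = 6 + ((h² + (-4 + h)*h) + h) = 6 + ((h² + h*(-4 + h)) + h) = 6 + (h + h² + h*(-4 + h)) = 6 + h + h² + h*(-4 + h))
(-30 + C(-3))*(30/32 - 74/(-13)) = (-30 + (6 - 3*(-3) + 2*(-3)²))*(30/32 - 74/(-13)) = (-30 + (6 + 9 + 2*9))*(30*(1/32) - 74*(-1/13)) = (-30 + (6 + 9 + 18))*(15/16 + 74/13) = (-30 + 33)*(1379/208) = 3*(1379/208) = 4137/208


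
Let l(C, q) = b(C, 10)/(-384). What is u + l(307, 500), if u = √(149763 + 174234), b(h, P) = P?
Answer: -5/192 + √323997 ≈ 569.18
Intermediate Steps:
u = √323997 ≈ 569.21
l(C, q) = -5/192 (l(C, q) = 10/(-384) = 10*(-1/384) = -5/192)
u + l(307, 500) = √323997 - 5/192 = -5/192 + √323997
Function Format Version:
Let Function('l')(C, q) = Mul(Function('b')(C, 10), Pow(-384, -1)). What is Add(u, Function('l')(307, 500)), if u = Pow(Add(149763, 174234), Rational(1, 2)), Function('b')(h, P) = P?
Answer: Add(Rational(-5, 192), Pow(323997, Rational(1, 2))) ≈ 569.18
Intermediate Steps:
u = Pow(323997, Rational(1, 2)) ≈ 569.21
Function('l')(C, q) = Rational(-5, 192) (Function('l')(C, q) = Mul(10, Pow(-384, -1)) = Mul(10, Rational(-1, 384)) = Rational(-5, 192))
Add(u, Function('l')(307, 500)) = Add(Pow(323997, Rational(1, 2)), Rational(-5, 192)) = Add(Rational(-5, 192), Pow(323997, Rational(1, 2)))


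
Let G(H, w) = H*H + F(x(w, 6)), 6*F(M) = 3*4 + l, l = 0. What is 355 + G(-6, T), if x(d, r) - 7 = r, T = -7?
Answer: 393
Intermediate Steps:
x(d, r) = 7 + r
F(M) = 2 (F(M) = (3*4 + 0)/6 = (12 + 0)/6 = (⅙)*12 = 2)
G(H, w) = 2 + H² (G(H, w) = H*H + 2 = H² + 2 = 2 + H²)
355 + G(-6, T) = 355 + (2 + (-6)²) = 355 + (2 + 36) = 355 + 38 = 393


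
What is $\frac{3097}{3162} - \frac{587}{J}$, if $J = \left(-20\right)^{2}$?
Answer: $- \frac{308647}{632400} \approx -0.48806$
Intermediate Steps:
$J = 400$
$\frac{3097}{3162} - \frac{587}{J} = \frac{3097}{3162} - \frac{587}{400} = - \frac{308647}{632400}$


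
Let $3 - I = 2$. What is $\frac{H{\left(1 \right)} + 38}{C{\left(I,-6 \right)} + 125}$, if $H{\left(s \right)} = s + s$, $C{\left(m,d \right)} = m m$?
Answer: $\frac{20}{63} \approx 0.31746$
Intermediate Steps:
$I = 1$ ($I = 3 - 2 = 1$)
$C{\left(m,d \right)} = m^{2}$
$H{\left(s \right)} = 2 s$
$\frac{H{\left(1 \right)} + 38}{C{\left(I,-6 \right)} + 125} = \frac{2 \cdot 1 + 38}{1^{2} + 125} = \frac{2 + 38}{1 + 125} = \frac{40}{126} = 40 \cdot \frac{1}{126} = \frac{20}{63}$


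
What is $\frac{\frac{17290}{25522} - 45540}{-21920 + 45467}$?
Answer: $- \frac{83018185}{42926181} \approx -1.934$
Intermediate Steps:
$\frac{\frac{17290}{25522} - 45540}{-21920 + 45467} = \frac{17290 \cdot \frac{1}{25522} - 45540}{23547} = \left(\frac{1235}{1823} - 45540\right) \frac{1}{23547} = \left(- \frac{83018185}{1823}\right) \frac{1}{23547} = - \frac{83018185}{42926181}$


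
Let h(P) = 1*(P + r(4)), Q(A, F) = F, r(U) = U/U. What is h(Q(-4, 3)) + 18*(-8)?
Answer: -140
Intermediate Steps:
r(U) = 1
h(P) = 1 + P (h(P) = 1*(P + 1) = 1*(1 + P) = 1 + P)
h(Q(-4, 3)) + 18*(-8) = (1 + 3) + 18*(-8) = 4 - 144 = -140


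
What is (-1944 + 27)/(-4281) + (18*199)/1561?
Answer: 6108993/2227547 ≈ 2.7425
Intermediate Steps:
(-1944 + 27)/(-4281) + (18*199)/1561 = -1917*(-1/4281) + 3582*(1/1561) = 639/1427 + 3582/1561 = 6108993/2227547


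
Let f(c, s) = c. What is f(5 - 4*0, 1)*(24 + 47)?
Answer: 355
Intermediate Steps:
f(5 - 4*0, 1)*(24 + 47) = (5 - 4*0)*(24 + 47) = (5 + 0)*71 = 5*71 = 355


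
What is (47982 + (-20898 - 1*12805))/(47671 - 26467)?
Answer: 14279/21204 ≈ 0.67341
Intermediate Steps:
(47982 + (-20898 - 1*12805))/(47671 - 26467) = (47982 + (-20898 - 12805))/21204 = (47982 - 33703)*(1/21204) = 14279*(1/21204) = 14279/21204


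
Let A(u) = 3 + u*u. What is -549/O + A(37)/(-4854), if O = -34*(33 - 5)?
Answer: 679351/2310504 ≈ 0.29403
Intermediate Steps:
A(u) = 3 + u²
O = -952 (O = -34*28 = -952)
-549/O + A(37)/(-4854) = -549/(-952) + (3 + 37²)/(-4854) = -549*(-1/952) + (3 + 1369)*(-1/4854) = 549/952 + 1372*(-1/4854) = 549/952 - 686/2427 = 679351/2310504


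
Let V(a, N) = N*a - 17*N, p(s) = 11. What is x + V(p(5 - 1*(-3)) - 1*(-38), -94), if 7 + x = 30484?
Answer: 27469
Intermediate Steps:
x = 30477 (x = -7 + 30484 = 30477)
V(a, N) = -17*N + N*a
x + V(p(5 - 1*(-3)) - 1*(-38), -94) = 30477 - 94*(-17 + (11 - 1*(-38))) = 30477 - 94*(-17 + (11 + 38)) = 30477 - 94*(-17 + 49) = 30477 - 94*32 = 30477 - 3008 = 27469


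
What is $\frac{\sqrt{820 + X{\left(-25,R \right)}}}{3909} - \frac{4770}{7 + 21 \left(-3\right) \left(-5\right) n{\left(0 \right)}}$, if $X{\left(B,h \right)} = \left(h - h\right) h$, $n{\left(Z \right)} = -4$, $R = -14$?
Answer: $\frac{4770}{1253} + \frac{2 \sqrt{205}}{3909} \approx 3.8142$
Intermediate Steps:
$X{\left(B,h \right)} = 0$ ($X{\left(B,h \right)} = 0 h = 0$)
$\frac{\sqrt{820 + X{\left(-25,R \right)}}}{3909} - \frac{4770}{7 + 21 \left(-3\right) \left(-5\right) n{\left(0 \right)}} = \frac{\sqrt{820 + 0}}{3909} - \frac{4770}{7 + 21 \left(-3\right) \left(-5\right) \left(-4\right)} = \sqrt{820} \cdot \frac{1}{3909} - \frac{4770}{7 + 21 \cdot 15 \left(-4\right)} = 2 \sqrt{205} \cdot \frac{1}{3909} - \frac{4770}{7 + 21 \left(-60\right)} = \frac{2 \sqrt{205}}{3909} - \frac{4770}{7 - 1260} = \frac{2 \sqrt{205}}{3909} - \frac{4770}{-1253} = \frac{2 \sqrt{205}}{3909} - - \frac{4770}{1253} = \frac{2 \sqrt{205}}{3909} + \frac{4770}{1253} = \frac{4770}{1253} + \frac{2 \sqrt{205}}{3909}$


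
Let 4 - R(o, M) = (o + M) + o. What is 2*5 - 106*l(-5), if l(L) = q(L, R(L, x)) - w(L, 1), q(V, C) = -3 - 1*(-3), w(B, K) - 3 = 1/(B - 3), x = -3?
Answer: 1259/4 ≈ 314.75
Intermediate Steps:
w(B, K) = 3 + 1/(-3 + B) (w(B, K) = 3 + 1/(B - 3) = 3 + 1/(-3 + B))
R(o, M) = 4 - M - 2*o (R(o, M) = 4 - ((o + M) + o) = 4 - ((M + o) + o) = 4 - (M + 2*o) = 4 + (-M - 2*o) = 4 - M - 2*o)
q(V, C) = 0 (q(V, C) = -3 + 3 = 0)
l(L) = -(-8 + 3*L)/(-3 + L) (l(L) = 0 - (-8 + 3*L)/(-3 + L) = -(-8 + 3*L)/(-3 + L))
2*5 - 106*l(-5) = 2*5 - 106*(8 - 3*(-5))/(-3 - 5) = 10 - 106*(8 + 15)/(-8) = 10 - (-53)*23/4 = 10 - 106*(-23/8) = 10 + 1219/4 = 1259/4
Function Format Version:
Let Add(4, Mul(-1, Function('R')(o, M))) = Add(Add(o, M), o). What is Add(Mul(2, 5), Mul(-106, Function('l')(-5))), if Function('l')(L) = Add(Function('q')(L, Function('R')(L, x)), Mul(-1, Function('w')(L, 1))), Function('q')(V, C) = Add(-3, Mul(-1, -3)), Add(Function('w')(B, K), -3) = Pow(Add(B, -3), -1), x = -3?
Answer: Rational(1259, 4) ≈ 314.75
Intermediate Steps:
Function('w')(B, K) = Add(3, Pow(Add(-3, B), -1)) (Function('w')(B, K) = Add(3, Pow(Add(B, -3), -1)) = Add(3, Pow(Add(-3, B), -1)))
Function('R')(o, M) = Add(4, Mul(-1, M), Mul(-2, o)) (Function('R')(o, M) = Add(4, Mul(-1, Add(Add(o, M), o))) = Add(4, Mul(-1, Add(Add(M, o), o))) = Add(4, Mul(-1, Add(M, Mul(2, o)))) = Add(4, Add(Mul(-1, M), Mul(-2, o))) = Add(4, Mul(-1, M), Mul(-2, o)))
Function('q')(V, C) = 0 (Function('q')(V, C) = Add(-3, 3) = 0)
Function('l')(L) = Mul(-1, Pow(Add(-3, L), -1), Add(-8, Mul(3, L))) (Function('l')(L) = Add(0, Mul(-1, Mul(Pow(Add(-3, L), -1), Add(-8, Mul(3, L))))) = Add(0, Mul(-1, Pow(Add(-3, L), -1), Add(-8, Mul(3, L)))) = Mul(-1, Pow(Add(-3, L), -1), Add(-8, Mul(3, L))))
Add(Mul(2, 5), Mul(-106, Function('l')(-5))) = Add(Mul(2, 5), Mul(-106, Mul(Pow(Add(-3, -5), -1), Add(8, Mul(-3, -5))))) = Add(10, Mul(-106, Mul(Pow(-8, -1), Add(8, 15)))) = Add(10, Mul(-106, Mul(Rational(-1, 8), 23))) = Add(10, Mul(-106, Rational(-23, 8))) = Add(10, Rational(1219, 4)) = Rational(1259, 4)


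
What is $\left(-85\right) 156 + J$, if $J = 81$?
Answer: $-13179$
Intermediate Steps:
$\left(-85\right) 156 + J = \left(-85\right) 156 + 81 = -13260 + 81 = -13179$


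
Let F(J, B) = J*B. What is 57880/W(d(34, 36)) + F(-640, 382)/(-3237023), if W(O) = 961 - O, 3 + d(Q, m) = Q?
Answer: 18758625764/301043139 ≈ 62.312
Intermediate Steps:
d(Q, m) = -3 + Q
F(J, B) = B*J
57880/W(d(34, 36)) + F(-640, 382)/(-3237023) = 57880/(961 - (-3 + 34)) + (382*(-640))/(-3237023) = 57880/(961 - 1*31) - 244480*(-1/3237023) = 57880/(961 - 31) + 244480/3237023 = 57880/930 + 244480/3237023 = 57880*(1/930) + 244480/3237023 = 5788/93 + 244480/3237023 = 18758625764/301043139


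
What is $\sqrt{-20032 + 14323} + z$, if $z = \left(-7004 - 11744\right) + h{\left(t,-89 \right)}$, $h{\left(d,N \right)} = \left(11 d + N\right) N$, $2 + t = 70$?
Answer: $-77399 + i \sqrt{5709} \approx -77399.0 + 75.558 i$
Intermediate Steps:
$t = 68$ ($t = -2 + 70 = 68$)
$h{\left(d,N \right)} = N \left(N + 11 d\right)$ ($h{\left(d,N \right)} = \left(N + 11 d\right) N = N \left(N + 11 d\right)$)
$z = -77399$ ($z = \left(-7004 - 11744\right) - 89 \left(-89 + 11 \cdot 68\right) = -18748 - 89 \left(-89 + 748\right) = -18748 - 58651 = -77399$)
$\sqrt{-20032 + 14323} + z = \sqrt{-20032 + 14323} - 77399 = \sqrt{-5709} - 77399 = i \sqrt{5709} - 77399 = -77399 + i \sqrt{5709}$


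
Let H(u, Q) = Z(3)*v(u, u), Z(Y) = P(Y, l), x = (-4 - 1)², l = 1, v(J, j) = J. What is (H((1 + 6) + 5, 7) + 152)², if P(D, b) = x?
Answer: 204304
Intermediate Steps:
x = 25 (x = (-5)² = 25)
P(D, b) = 25
Z(Y) = 25
H(u, Q) = 25*u
(H((1 + 6) + 5, 7) + 152)² = (25*((1 + 6) + 5) + 152)² = (25*(7 + 5) + 152)² = (25*12 + 152)² = (300 + 152)² = 452² = 204304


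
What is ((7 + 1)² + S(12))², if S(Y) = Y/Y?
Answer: 4225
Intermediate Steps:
S(Y) = 1
((7 + 1)² + S(12))² = ((7 + 1)² + 1)² = (8² + 1)² = (64 + 1)² = 65² = 4225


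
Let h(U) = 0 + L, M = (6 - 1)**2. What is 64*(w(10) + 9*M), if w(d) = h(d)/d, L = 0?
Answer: 14400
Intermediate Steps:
M = 25 (M = 5**2 = 25)
h(U) = 0 (h(U) = 0 + 0 = 0)
w(d) = 0 (w(d) = 0/d = 0)
64*(w(10) + 9*M) = 64*(0 + 9*25) = 64*(0 + 225) = 64*225 = 14400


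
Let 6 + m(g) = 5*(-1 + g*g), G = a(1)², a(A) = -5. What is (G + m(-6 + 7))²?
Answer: 361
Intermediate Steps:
G = 25 (G = (-5)² = 25)
m(g) = -11 + 5*g² (m(g) = -6 + 5*(-1 + g*g) = -6 + 5*(-1 + g²) = -6 + (-5 + 5*g²) = -11 + 5*g²)
(G + m(-6 + 7))² = (25 + (-11 + 5*(-6 + 7)²))² = (25 + (-11 + 5*1²))² = (25 + (-11 + 5*1))² = (25 + (-11 + 5))² = (25 - 6)² = 19² = 361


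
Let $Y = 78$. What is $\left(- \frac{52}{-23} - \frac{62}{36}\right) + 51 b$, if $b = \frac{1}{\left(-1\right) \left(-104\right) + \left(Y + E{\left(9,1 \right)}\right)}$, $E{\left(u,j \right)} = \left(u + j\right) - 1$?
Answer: $\frac{63707}{79074} \approx 0.80566$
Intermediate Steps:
$E{\left(u,j \right)} = -1 + j + u$ ($E{\left(u,j \right)} = \left(j + u\right) - 1 = -1 + j + u$)
$b = \frac{1}{191}$ ($b = \frac{1}{\left(-1\right) \left(-104\right) + \left(78 + \left(-1 + 1 + 9\right)\right)} = \frac{1}{104 + \left(78 + 9\right)} = \frac{1}{104 + 87} = \frac{1}{191} \approx 0.0052356$)
$\left(- \frac{52}{-23} - \frac{62}{36}\right) + 51 b = \left(- \frac{52}{-23} - \frac{62}{36}\right) + 51 \cdot \frac{1}{191} = \left(\left(-52\right) \left(- \frac{1}{23}\right) - \frac{31}{18}\right) + \frac{51}{191} = \left(\frac{52}{23} - \frac{31}{18}\right) + \frac{51}{191} = \frac{223}{414} + \frac{51}{191} = \frac{63707}{79074}$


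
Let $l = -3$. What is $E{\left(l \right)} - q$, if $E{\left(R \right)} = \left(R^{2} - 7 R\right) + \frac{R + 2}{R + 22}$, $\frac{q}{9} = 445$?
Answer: $- \frac{75526}{19} \approx -3975.1$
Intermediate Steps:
$q = 4005$ ($q = 9 \cdot 445 = 4005$)
$E{\left(R \right)} = R^{2} - 7 R + \frac{2 + R}{22 + R}$ ($E{\left(R \right)} = \left(R^{2} - 7 R\right) + \frac{2 + R}{22 + R} = R^{2} - 7 R + \frac{2 + R}{22 + R}$)
$E{\left(l \right)} - q = \frac{2 + \left(-3\right)^{3} - -459 + 15 \left(-3\right)^{2}}{22 - 3} - 4005 = \frac{2 - 27 + 459 + 15 \cdot 9}{19} - 4005 = \frac{2 - 27 + 459 + 135}{19} - 4005 = \frac{1}{19} \cdot 569 - 4005 = \frac{569}{19} - 4005 = - \frac{75526}{19}$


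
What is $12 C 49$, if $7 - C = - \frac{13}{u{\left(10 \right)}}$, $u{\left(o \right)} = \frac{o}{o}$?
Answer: $11760$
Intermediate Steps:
$u{\left(o \right)} = 1$
$C = 20$ ($C = 7 - - \frac{13}{1} = 7 - \left(-13\right) 1 = 7 - -13 = 7 + 13 = 20$)
$12 C 49 = 12 \cdot 20 \cdot 49 = 240 \cdot 49 = 11760$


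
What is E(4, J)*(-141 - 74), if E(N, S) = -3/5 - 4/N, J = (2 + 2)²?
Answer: 344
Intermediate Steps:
J = 16 (J = 4² = 16)
E(N, S) = -⅗ - 4/N (E(N, S) = -3*⅕ - 4/N = -⅗ - 4/N)
E(4, J)*(-141 - 74) = (-⅗ - 4/4)*(-141 - 74) = (-⅗ - 4*¼)*(-215) = (-⅗ - 1)*(-215) = -8/5*(-215) = 344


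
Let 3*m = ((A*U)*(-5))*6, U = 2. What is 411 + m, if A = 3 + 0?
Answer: 351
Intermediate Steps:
A = 3
m = -60 (m = (((3*2)*(-5))*6)/3 = ((6*(-5))*6)/3 = (-30*6)/3 = (⅓)*(-180) = -60)
411 + m = 411 - 60 = 351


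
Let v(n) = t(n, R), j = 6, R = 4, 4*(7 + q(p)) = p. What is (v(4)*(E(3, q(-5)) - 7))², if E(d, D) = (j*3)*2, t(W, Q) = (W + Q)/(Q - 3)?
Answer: 53824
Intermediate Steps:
q(p) = -7 + p/4
t(W, Q) = (Q + W)/(-3 + Q)
v(n) = 4 + n (v(n) = (4 + n)/(-3 + 4) = (4 + n)/1 = 1*(4 + n) = 4 + n)
E(d, D) = 36 (E(d, D) = (6*3)*2 = 18*2 = 36)
(v(4)*(E(3, q(-5)) - 7))² = ((4 + 4)*(36 - 7))² = (8*29)² = 232² = 53824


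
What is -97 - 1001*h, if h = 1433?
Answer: -1434530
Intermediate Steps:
-97 - 1001*h = -97 - 1001*1433 = -97 - 1434433 = -1434530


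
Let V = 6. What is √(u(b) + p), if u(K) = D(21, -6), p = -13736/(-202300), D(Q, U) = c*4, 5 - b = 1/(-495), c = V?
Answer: √8520638/595 ≈ 4.9059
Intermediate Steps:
c = 6
b = 2476/495 (b = 5 - 1/(-495) = 5 - 1*(-1/495) = 5 + 1/495 = 2476/495 ≈ 5.0020)
D(Q, U) = 24 (D(Q, U) = 6*4 = 24)
p = 202/2975 (p = -13736*(-1/202300) = 202/2975 ≈ 0.067899)
u(K) = 24
√(u(b) + p) = √(24 + 202/2975) = √(71602/2975) = √8520638/595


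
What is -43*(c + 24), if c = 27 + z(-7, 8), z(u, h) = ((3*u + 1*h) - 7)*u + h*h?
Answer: -10965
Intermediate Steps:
z(u, h) = h² + u*(-7 + h + 3*u) (z(u, h) = ((3*u + h) - 7)*u + h² = ((h + 3*u) - 7)*u + h² = (-7 + h + 3*u)*u + h² = u*(-7 + h + 3*u) + h² = h² + u*(-7 + h + 3*u))
c = 231 (c = 27 + (8² - 7*(-7) + 3*(-7)² + 8*(-7)) = 27 + (64 + 49 + 3*49 - 56) = 27 + (64 + 49 + 147 - 56) = 27 + 204 = 231)
-43*(c + 24) = -43*(231 + 24) = -43*255 = -10965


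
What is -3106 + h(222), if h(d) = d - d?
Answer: -3106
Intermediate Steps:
h(d) = 0
-3106 + h(222) = -3106 + 0 = -3106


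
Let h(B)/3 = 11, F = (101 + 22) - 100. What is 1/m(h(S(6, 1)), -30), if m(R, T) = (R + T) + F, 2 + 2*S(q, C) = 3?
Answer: 1/26 ≈ 0.038462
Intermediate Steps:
S(q, C) = ½ (S(q, C) = -1 + (½)*3 = -1 + 3/2 = ½)
F = 23 (F = 123 - 100 = 23)
h(B) = 33 (h(B) = 3*11 = 33)
m(R, T) = 23 + R + T (m(R, T) = (R + T) + 23 = 23 + R + T)
1/m(h(S(6, 1)), -30) = 1/(23 + 33 - 30) = 1/26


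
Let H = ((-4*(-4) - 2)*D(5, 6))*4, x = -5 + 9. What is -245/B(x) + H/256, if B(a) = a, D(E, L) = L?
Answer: -959/16 ≈ -59.938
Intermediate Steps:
x = 4
H = 336 (H = ((-4*(-4) - 2)*6)*4 = ((16 - 2)*6)*4 = (14*6)*4 = 84*4 = 336)
-245/B(x) + H/256 = -245/4 + 336/256 = -245*¼ + 336*(1/256) = -245/4 + 21/16 = -959/16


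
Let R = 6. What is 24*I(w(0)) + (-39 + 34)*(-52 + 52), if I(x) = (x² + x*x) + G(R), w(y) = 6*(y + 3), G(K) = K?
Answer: 15696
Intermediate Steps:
w(y) = 18 + 6*y (w(y) = 6*(3 + y) = 18 + 6*y)
I(x) = 6 + 2*x² (I(x) = (x² + x*x) + 6 = (x² + x²) + 6 = 2*x² + 6 = 6 + 2*x²)
24*I(w(0)) + (-39 + 34)*(-52 + 52) = 24*(6 + 2*(18 + 6*0)²) + (-39 + 34)*(-52 + 52) = 24*(6 + 2*(18 + 0)²) - 5*0 = 24*(6 + 2*18²) + 0 = 24*(6 + 2*324) + 0 = 24*(6 + 648) + 0 = 24*654 + 0 = 15696 + 0 = 15696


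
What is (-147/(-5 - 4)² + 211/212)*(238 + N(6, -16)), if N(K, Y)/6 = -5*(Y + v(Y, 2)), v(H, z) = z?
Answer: -1543339/2862 ≈ -539.25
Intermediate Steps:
N(K, Y) = -60 - 30*Y (N(K, Y) = 6*(-5*(Y + 2)) = 6*(-5*(2 + Y)) = 6*(-10 - 5*Y) = -60 - 30*Y)
(-147/(-5 - 4)² + 211/212)*(238 + N(6, -16)) = (-147/(-5 - 4)² + 211/212)*(238 + (-60 - 30*(-16))) = (-147/((-9)²) + 211*(1/212))*(238 + (-60 + 480)) = (-147/81 + 211/212)*(238 + 420) = (-147*1/81 + 211/212)*658 = (-49/27 + 211/212)*658 = -4691/5724*658 = -1543339/2862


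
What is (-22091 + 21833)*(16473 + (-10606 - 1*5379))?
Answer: -125904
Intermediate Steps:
(-22091 + 21833)*(16473 + (-10606 - 1*5379)) = -258*(16473 + (-10606 - 5379)) = -258*(16473 - 15985) = -258*488 = -125904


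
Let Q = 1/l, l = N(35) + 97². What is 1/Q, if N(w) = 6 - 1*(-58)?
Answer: 9473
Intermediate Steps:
N(w) = 64 (N(w) = 6 + 58 = 64)
l = 9473 (l = 64 + 97² = 64 + 9409 = 9473)
Q = 1/9473 ≈ 0.00010556
1/Q = 1/(1/9473) = 9473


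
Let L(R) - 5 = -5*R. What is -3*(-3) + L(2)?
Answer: 4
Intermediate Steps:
L(R) = 5 - 5*R
-3*(-3) + L(2) = -3*(-3) + (5 - 5*2) = 9 + (5 - 10) = 9 - 5 = 4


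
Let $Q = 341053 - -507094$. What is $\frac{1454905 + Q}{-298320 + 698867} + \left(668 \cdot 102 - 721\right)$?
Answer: $\frac{27005179057}{400547} \approx 67421.0$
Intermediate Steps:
$Q = 848147$ ($Q = 341053 + 507094 = 848147$)
$\frac{1454905 + Q}{-298320 + 698867} + \left(668 \cdot 102 - 721\right) = \frac{1454905 + 848147}{-298320 + 698867} + \left(668 \cdot 102 - 721\right) = \frac{2303052}{400547} + \left(68136 - 721\right) = 2303052 \cdot \frac{1}{400547} + 67415 = \frac{2303052}{400547} + 67415 = \frac{27005179057}{400547}$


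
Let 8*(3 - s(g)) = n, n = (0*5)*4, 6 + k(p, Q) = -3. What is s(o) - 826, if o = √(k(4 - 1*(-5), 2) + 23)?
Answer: -823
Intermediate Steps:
k(p, Q) = -9 (k(p, Q) = -6 - 3 = -9)
n = 0 (n = 0*4 = 0)
o = √14 (o = √(-9 + 23) = √14 ≈ 3.7417)
s(g) = 3 (s(g) = 3 - ⅛*0 = 3 + 0 = 3)
s(o) - 826 = 3 - 826 = -823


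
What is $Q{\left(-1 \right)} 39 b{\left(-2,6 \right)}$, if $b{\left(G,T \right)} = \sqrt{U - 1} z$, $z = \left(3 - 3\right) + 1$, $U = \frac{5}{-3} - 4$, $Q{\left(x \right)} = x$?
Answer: $- 26 i \sqrt{15} \approx - 100.7 i$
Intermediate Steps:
$U = - \frac{17}{3}$ ($U = 5 \left(- \frac{1}{3}\right) - 4 = - \frac{5}{3} - 4 = - \frac{17}{3} \approx -5.6667$)
$z = 1$ ($z = 0 + 1 = 1$)
$b{\left(G,T \right)} = \frac{2 i \sqrt{15}}{3}$ ($b{\left(G,T \right)} = \sqrt{- \frac{17}{3} - 1} \cdot 1 = \sqrt{- \frac{20}{3}} \cdot 1 = \frac{2 i \sqrt{15}}{3} \cdot 1 = \frac{2 i \sqrt{15}}{3}$)
$Q{\left(-1 \right)} 39 b{\left(-2,6 \right)} = \left(-1\right) 39 \frac{2 i \sqrt{15}}{3} = - 39 \frac{2 i \sqrt{15}}{3} = - 26 i \sqrt{15}$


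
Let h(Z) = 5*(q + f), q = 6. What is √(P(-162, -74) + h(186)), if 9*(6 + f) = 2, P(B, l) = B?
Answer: 2*I*√362/3 ≈ 12.684*I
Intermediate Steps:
f = -52/9 (f = -6 + (⅑)*2 = -6 + 2/9 = -52/9 ≈ -5.7778)
h(Z) = 10/9 (h(Z) = 5*(6 - 52/9) = 5*(2/9) = 10/9)
√(P(-162, -74) + h(186)) = √(-162 + 10/9) = √(-1448/9) = 2*I*√362/3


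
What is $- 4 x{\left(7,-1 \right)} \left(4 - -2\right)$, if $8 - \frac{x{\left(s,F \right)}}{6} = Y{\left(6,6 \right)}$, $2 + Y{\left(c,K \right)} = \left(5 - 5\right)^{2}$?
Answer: $-1440$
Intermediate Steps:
$Y{\left(c,K \right)} = -2$ ($Y{\left(c,K \right)} = -2 + \left(5 - 5\right)^{2} = -2 + 0^{2} = -2 + 0 = -2$)
$x{\left(s,F \right)} = 60$ ($x{\left(s,F \right)} = 48 - -12 = 48 + 12 = 60$)
$- 4 x{\left(7,-1 \right)} \left(4 - -2\right) = \left(-4\right) 60 \left(4 - -2\right) = - 240 \left(4 + 2\right) = \left(-240\right) 6 = -1440$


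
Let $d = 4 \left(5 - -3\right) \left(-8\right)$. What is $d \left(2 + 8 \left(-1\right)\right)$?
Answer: $1536$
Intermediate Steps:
$d = -256$ ($d = 4 \left(5 + 3\right) \left(-8\right) = 4 \cdot 8 \left(-8\right) = 32 \left(-8\right) = -256$)
$d \left(2 + 8 \left(-1\right)\right) = - 256 \left(2 + 8 \left(-1\right)\right) = - 256 \left(2 - 8\right) = \left(-256\right) \left(-6\right) = 1536$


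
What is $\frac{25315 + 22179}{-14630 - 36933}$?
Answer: $- \frac{47494}{51563} \approx -0.92109$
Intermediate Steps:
$\frac{25315 + 22179}{-14630 - 36933} = \frac{47494}{-51563} = 47494 \left(- \frac{1}{51563}\right) = - \frac{47494}{51563}$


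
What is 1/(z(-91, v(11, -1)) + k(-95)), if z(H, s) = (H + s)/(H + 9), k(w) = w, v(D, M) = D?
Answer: -41/3855 ≈ -0.010636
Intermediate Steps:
z(H, s) = (H + s)/(9 + H)
1/(z(-91, v(11, -1)) + k(-95)) = 1/((-91 + 11)/(9 - 91) - 95) = 1/(-80/(-82) - 95) = 1/(-1/82*(-80) - 95) = 1/(40/41 - 95) = 1/(-3855/41) = -41/3855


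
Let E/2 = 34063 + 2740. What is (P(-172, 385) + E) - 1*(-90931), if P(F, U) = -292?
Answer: 164245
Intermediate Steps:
E = 73606 (E = 2*(34063 + 2740) = 2*36803 = 73606)
(P(-172, 385) + E) - 1*(-90931) = (-292 + 73606) - 1*(-90931) = 73314 + 90931 = 164245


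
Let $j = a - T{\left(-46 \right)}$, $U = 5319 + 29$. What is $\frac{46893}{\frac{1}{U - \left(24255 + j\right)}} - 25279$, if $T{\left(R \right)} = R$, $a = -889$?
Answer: $-847100431$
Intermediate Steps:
$U = 5348$
$j = -843$ ($j = -889 - -46 = -889 + 46 = -843$)
$\frac{46893}{\frac{1}{U - \left(24255 + j\right)}} - 25279 = \frac{46893}{\frac{1}{5348 - 23412}} - 25279 = \frac{46893}{\frac{1}{-18064}} - 25279 = \frac{46893}{- \frac{1}{18064}} - 25279 = 46893 \left(-18064\right) - 25279 = -847075152 - 25279 = -847100431$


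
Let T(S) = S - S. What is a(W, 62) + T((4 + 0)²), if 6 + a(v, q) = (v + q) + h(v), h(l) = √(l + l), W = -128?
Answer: -72 + 16*I ≈ -72.0 + 16.0*I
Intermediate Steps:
T(S) = 0
h(l) = √2*√l (h(l) = √(2*l) = √2*√l)
a(v, q) = -6 + q + v + √2*√v (a(v, q) = -6 + ((v + q) + √2*√v) = -6 + ((q + v) + √2*√v) = -6 + (q + v + √2*√v) = -6 + q + v + √2*√v)
a(W, 62) + T((4 + 0)²) = (-6 + 62 - 128 + √2*√(-128)) + 0 = (-6 + 62 - 128 + √2*(8*I*√2)) + 0 = (-6 + 62 - 128 + 16*I) + 0 = (-72 + 16*I) + 0 = -72 + 16*I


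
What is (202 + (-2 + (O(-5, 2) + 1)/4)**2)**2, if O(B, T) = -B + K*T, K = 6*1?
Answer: 693889/16 ≈ 43368.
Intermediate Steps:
K = 6
O(B, T) = -B + 6*T
(202 + (-2 + (O(-5, 2) + 1)/4)**2)**2 = (202 + (-2 + ((-1*(-5) + 6*2) + 1)/4)**2)**2 = (202 + (-2 + ((5 + 12) + 1)*(1/4))**2)**2 = (202 + (-2 + (17 + 1)*(1/4))**2)**2 = (202 + (-2 + 18*(1/4))**2)**2 = (202 + (-2 + 9/2)**2)**2 = (202 + (5/2)**2)**2 = (202 + 25/4)**2 = (833/4)**2 = 693889/16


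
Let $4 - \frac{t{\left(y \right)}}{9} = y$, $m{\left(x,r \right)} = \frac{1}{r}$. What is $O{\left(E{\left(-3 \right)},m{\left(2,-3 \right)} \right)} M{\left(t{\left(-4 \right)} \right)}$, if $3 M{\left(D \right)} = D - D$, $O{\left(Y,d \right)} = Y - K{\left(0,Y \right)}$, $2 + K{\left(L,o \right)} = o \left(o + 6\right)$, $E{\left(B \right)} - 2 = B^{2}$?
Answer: $0$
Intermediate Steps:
$E{\left(B \right)} = 2 + B^{2}$
$K{\left(L,o \right)} = -2 + o \left(6 + o\right)$ ($K{\left(L,o \right)} = -2 + o \left(o + 6\right) = -2 + o \left(6 + o\right)$)
$t{\left(y \right)} = 36 - 9 y$
$O{\left(Y,d \right)} = 2 - Y^{2} - 5 Y$ ($O{\left(Y,d \right)} = Y - \left(-2 + Y^{2} + 6 Y\right) = 2 - Y^{2} - 5 Y$)
$M{\left(D \right)} = 0$ ($M{\left(D \right)} = \frac{D - D}{3} = \frac{1}{3} \cdot 0 = 0$)
$O{\left(E{\left(-3 \right)},m{\left(2,-3 \right)} \right)} M{\left(t{\left(-4 \right)} \right)} = \left(2 - \left(2 + \left(-3\right)^{2}\right)^{2} - 5 \left(2 + \left(-3\right)^{2}\right)\right) 0 = \left(2 - \left(2 + 9\right)^{2} - 5 \left(2 + 9\right)\right) 0 = \left(2 - 11^{2} - 55\right) 0 = \left(2 - 121 - 55\right) 0 = \left(-174\right) 0 = 0$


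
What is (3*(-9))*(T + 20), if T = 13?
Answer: -891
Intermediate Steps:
(3*(-9))*(T + 20) = (3*(-9))*(13 + 20) = -27*33 = -891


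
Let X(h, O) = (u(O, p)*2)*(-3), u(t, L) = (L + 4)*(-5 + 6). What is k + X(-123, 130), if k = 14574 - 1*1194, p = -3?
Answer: 13374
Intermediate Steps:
u(t, L) = 4 + L (u(t, L) = (4 + L)*1 = 4 + L)
X(h, O) = -6 (X(h, O) = ((4 - 3)*2)*(-3) = (1*2)*(-3) = 2*(-3) = -6)
k = 13380 (k = 14574 - 1194 = 13380)
k + X(-123, 130) = 13380 - 6 = 13374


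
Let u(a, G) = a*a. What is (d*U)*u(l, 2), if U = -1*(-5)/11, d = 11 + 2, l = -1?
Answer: 65/11 ≈ 5.9091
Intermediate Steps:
u(a, G) = a**2
d = 13
U = 5/11 (U = 5*(1/11) = 5/11 ≈ 0.45455)
(d*U)*u(l, 2) = (13*(5/11))*(-1)**2 = (65/11)*1 = 65/11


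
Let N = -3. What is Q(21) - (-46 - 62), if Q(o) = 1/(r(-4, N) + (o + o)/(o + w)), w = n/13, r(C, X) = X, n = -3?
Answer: 4707/44 ≈ 106.98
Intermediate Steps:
w = -3/13 ≈ -0.23077
Q(o) = 1/(-3 + 2*o/(-3/13 + o)) (Q(o) = 1/(-3 + (o + o)/(o - 3/13)) = 1/(-3 + (2*o)/(-3/13 + o)) = 1/(-3 + 2*o/(-3/13 + o)))
Q(21) - (-46 - 62) = (-3 + 13*21)/(9 - 13*21) - (-46 - 62) = (-3 + 273)/(9 - 273) - 1*(-108) = 270/(-264) + 108 = -1/264*270 + 108 = -45/44 + 108 = 4707/44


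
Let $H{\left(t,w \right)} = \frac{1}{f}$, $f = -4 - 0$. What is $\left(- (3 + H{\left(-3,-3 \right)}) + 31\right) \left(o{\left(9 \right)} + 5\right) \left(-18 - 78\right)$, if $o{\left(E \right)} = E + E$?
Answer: $-62376$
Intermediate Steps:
$f = -4$ ($f = -4 + 0 = -4$)
$o{\left(E \right)} = 2 E$
$H{\left(t,w \right)} = - \frac{1}{4}$ ($H{\left(t,w \right)} = \frac{1}{-4} = - \frac{1}{4}$)
$\left(- (3 + H{\left(-3,-3 \right)}) + 31\right) \left(o{\left(9 \right)} + 5\right) \left(-18 - 78\right) = \left(- (3 - \frac{1}{4}) + 31\right) \left(2 \cdot 9 + 5\right) \left(-18 - 78\right) = \left(\left(-1\right) \frac{11}{4} + 31\right) \left(18 + 5\right) \left(-96\right) = \left(- \frac{11}{4} + 31\right) 23 \left(-96\right) = \frac{113}{4} \left(-2208\right) = -62376$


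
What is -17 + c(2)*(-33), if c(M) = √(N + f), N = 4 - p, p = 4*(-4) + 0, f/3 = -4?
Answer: -17 - 66*√2 ≈ -110.34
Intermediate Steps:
f = -12 (f = 3*(-4) = -12)
p = -16 (p = -16 + 0 = -16)
N = 20 (N = 4 - 1*(-16) = 4 + 16 = 20)
c(M) = 2*√2 (c(M) = √(20 - 12) = √8 = 2*√2)
-17 + c(2)*(-33) = -17 + (2*√2)*(-33) = -17 - 66*√2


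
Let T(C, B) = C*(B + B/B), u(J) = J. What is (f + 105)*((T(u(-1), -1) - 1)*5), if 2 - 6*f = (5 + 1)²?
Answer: -1490/3 ≈ -496.67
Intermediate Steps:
T(C, B) = C*(1 + B) (T(C, B) = C*(B + 1) = C*(1 + B))
f = -17/3 (f = ⅓ - (5 + 1)²/6 = ⅓ - ⅙*6² = ⅓ - ⅙*36 = ⅓ - 6 = -17/3 ≈ -5.6667)
(f + 105)*((T(u(-1), -1) - 1)*5) = (-17/3 + 105)*((-(1 - 1) - 1)*5) = 298*((-1*0 - 1)*5)/3 = 298*((0 - 1)*5)/3 = 298*(-1*5)/3 = (298/3)*(-5) = -1490/3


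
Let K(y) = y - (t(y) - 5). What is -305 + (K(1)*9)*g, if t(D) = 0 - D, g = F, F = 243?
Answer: 15004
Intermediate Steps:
g = 243
t(D) = -D
K(y) = 5 + 2*y (K(y) = y - (-y - 5) = y - (-5 - y) = y + (5 + y) = 5 + 2*y)
-305 + (K(1)*9)*g = -305 + ((5 + 2*1)*9)*243 = -305 + ((5 + 2)*9)*243 = -305 + (7*9)*243 = -305 + 63*243 = -305 + 15309 = 15004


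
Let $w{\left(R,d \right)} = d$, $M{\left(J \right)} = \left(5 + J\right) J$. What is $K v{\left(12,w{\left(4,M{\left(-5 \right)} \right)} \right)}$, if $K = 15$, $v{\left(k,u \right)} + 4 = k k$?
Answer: $2100$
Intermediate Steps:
$M{\left(J \right)} = J \left(5 + J\right)$
$v{\left(k,u \right)} = -4 + k^{2}$ ($v{\left(k,u \right)} = -4 + k k = -4 + k^{2}$)
$K v{\left(12,w{\left(4,M{\left(-5 \right)} \right)} \right)} = 15 \left(-4 + 12^{2}\right) = 15 \left(-4 + 144\right) = 15 \cdot 140 = 2100$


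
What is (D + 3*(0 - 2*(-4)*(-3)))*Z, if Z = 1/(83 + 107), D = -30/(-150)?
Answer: -359/950 ≈ -0.37789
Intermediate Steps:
D = ⅕ (D = -30*(-1/150) = ⅕ ≈ 0.20000)
Z = 1/190 ≈ 0.0052632
(D + 3*(0 - 2*(-4)*(-3)))*Z = (⅕ + 3*(0 - 2*(-4)*(-3)))*(1/190) = (⅕ + 3*(0 + 8*(-3)))*(1/190) = (⅕ + 3*(0 - 24))*(1/190) = (⅕ + 3*(-24))*(1/190) = (⅕ - 72)*(1/190) = -359/5*1/190 = -359/950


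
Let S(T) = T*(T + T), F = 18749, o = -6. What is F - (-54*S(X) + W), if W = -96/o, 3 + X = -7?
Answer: 29533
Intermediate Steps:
X = -10 (X = -3 - 7 = -10)
S(T) = 2*T**2 (S(T) = T*(2*T) = 2*T**2)
W = 16 (W = -96/(-6) = -96*(-1/6) = 16)
F - (-54*S(X) + W) = 18749 - (-108*(-10)**2 + 16) = 18749 - (-108*100 + 16) = 18749 - (-54*200 + 16) = 18749 - (-10800 + 16) = 18749 - 1*(-10784) = 18749 + 10784 = 29533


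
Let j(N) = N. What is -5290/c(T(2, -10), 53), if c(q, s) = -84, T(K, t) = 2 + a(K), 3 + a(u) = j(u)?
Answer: 2645/42 ≈ 62.976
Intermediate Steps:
a(u) = -3 + u
T(K, t) = -1 + K (T(K, t) = 2 + (-3 + K) = -1 + K)
-5290/c(T(2, -10), 53) = -5290/(-84) = -5290*(-1/84) = 2645/42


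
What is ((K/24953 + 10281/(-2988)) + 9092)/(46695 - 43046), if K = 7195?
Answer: 225886837585/90689283012 ≈ 2.4908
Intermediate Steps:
((K/24953 + 10281/(-2988)) + 9092)/(46695 - 43046) = ((7195/24953 + 10281/(-2988)) + 9092)/(46695 - 43046) = ((7195*(1/24953) + 10281*(-1/2988)) + 9092)/3649 = ((7195/24953 - 3427/996) + 9092)*(1/3649) = (-78347711/24853188 + 9092)*(1/3649) = (225886837585/24853188)*(1/3649) = 225886837585/90689283012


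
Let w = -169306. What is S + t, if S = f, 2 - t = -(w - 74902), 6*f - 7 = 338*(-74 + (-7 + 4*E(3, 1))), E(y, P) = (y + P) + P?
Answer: -1485847/6 ≈ -2.4764e+5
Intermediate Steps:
E(y, P) = y + 2*P (E(y, P) = (P + y) + P = y + 2*P)
f = -20611/6 (f = 7/6 + (338*(-74 + (-7 + 4*(3 + 2*1))))/6 = 7/6 + (338*(-74 + (-7 + 4*(3 + 2))))/6 = 7/6 + (338*(-74 + (-7 + 4*5)))/6 = 7/6 + (338*(-74 + (-7 + 20)))/6 = 7/6 + (338*(-74 + 13))/6 = 7/6 + (338*(-61))/6 = 7/6 + (⅙)*(-20618) = 7/6 - 10309/3 = -20611/6 ≈ -3435.2)
t = -244206 (t = 2 - (-1)*(-169306 - 74902) = 2 - (-1)*(-244208) = 2 - 1*244208 = 2 - 244208 = -244206)
S = -20611/6 ≈ -3435.2
S + t = -20611/6 - 244206 = -1485847/6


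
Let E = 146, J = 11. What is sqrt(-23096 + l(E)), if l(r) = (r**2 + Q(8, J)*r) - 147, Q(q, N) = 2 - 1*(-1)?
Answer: I*sqrt(1489) ≈ 38.588*I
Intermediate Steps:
Q(q, N) = 3 (Q(q, N) = 2 + 1 = 3)
l(r) = -147 + r**2 + 3*r (l(r) = (r**2 + 3*r) - 147 = -147 + r**2 + 3*r)
sqrt(-23096 + l(E)) = sqrt(-23096 + (-147 + 146**2 + 3*146)) = sqrt(-23096 + (-147 + 21316 + 438)) = sqrt(-23096 + 21607) = sqrt(-1489) = I*sqrt(1489)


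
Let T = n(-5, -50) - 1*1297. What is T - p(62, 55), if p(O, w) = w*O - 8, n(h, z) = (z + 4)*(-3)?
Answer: -4561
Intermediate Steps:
n(h, z) = -12 - 3*z (n(h, z) = (4 + z)*(-3) = -12 - 3*z)
p(O, w) = -8 + O*w (p(O, w) = O*w - 8 = -8 + O*w)
T = -1159 (T = (-12 - 3*(-50)) - 1*1297 = (-12 + 150) - 1297 = 138 - 1297 = -1159)
T - p(62, 55) = -1159 - (-8 + 62*55) = -1159 - (-8 + 3410) = -1159 - 1*3402 = -1159 - 3402 = -4561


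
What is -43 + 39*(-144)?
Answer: -5659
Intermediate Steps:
-43 + 39*(-144) = -43 - 5616 = -5659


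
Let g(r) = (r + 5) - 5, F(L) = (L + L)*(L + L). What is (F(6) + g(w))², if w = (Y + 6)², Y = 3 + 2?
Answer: 70225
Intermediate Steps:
Y = 5
w = 121 (w = (5 + 6)² = 11² = 121)
F(L) = 4*L² (F(L) = (2*L)*(2*L) = 4*L²)
g(r) = r (g(r) = (5 + r) - 5 = r)
(F(6) + g(w))² = (4*6² + 121)² = (4*36 + 121)² = (144 + 121)² = 265² = 70225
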